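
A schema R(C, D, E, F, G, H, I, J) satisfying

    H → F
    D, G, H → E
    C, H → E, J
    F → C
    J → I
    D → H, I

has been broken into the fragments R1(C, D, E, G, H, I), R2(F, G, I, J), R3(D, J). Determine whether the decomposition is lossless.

Chase test. Columns are C, D, E, F, G, H, I, J; row i has aⱼ where attribute j ∈ Ri, else bᵢⱼ.
Initial tableau (one row per fragment):
  row 1: a1 a2 a3 b14 a5 a6 a7 b18
  row 2: b21 b22 b23 a4 a5 b26 a7 a8
  row 3: b31 a2 b33 b34 b35 b36 b37 a8
Rows 2 and 3 agree on J; apply J→I and equate their I entries.
Rows 1 and 3 agree on D; apply D→H, I and equate their H, I entries.
Rows 1 and 3 agree on H; apply H→F and equate their F entries.
Rows 1 and 3 agree on F; apply F→C and equate their C entries.
Rows 1 and 3 agree on C, H; apply C, H→E, J and equate their E, J entries.
No row becomes fully distinguished — the join is lossy.

No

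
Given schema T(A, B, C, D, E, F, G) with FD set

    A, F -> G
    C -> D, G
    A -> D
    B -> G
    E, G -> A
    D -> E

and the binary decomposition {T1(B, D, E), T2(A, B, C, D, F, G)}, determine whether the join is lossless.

Yes

Common attributes: T1 ∩ T2 = {B, D}.
Closure of {B, D}: B → G applies, adding G; D → E applies, adding E; E, G → A applies, adding A. So (B, D)⁺ = {A, B, D, E, G}.
This closure contains every attribute of T1, so T1 ∩ T2 → T1. The join is lossless.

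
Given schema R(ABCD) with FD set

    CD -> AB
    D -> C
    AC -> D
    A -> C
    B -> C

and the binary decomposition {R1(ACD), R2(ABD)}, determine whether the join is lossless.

Common attributes: R1 ∩ R2 = {AD}.
Closure of {AD}: D → C applies, adding C; CD → AB applies, adding B. So (AD)⁺ = {ABCD}.
This closure contains every attribute of R1, so R1 ∩ R2 → R1. The join is lossless.

Yes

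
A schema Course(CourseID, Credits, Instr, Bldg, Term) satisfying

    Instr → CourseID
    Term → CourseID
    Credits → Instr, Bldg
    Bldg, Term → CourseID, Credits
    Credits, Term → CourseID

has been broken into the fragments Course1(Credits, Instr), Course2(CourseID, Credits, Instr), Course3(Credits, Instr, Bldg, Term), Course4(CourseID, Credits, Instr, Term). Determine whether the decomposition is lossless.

Chase test. Columns are CourseID, Credits, Instr, Bldg, Term; row i has aⱼ where attribute j ∈ Coursei, else bᵢⱼ.
Initial tableau (one row per fragment):
  row 1: b11 a2 a3 b14 b15
  row 2: a1 a2 a3 b24 b25
  row 3: b31 a2 a3 a4 a5
  row 4: a1 a2 a3 b44 a5
Rows 1 and 2 agree on Instr; apply Instr→CourseID and equate their CourseID entries.
Rows 1 and 3 agree on Instr; apply Instr→CourseID and equate their CourseID entries.
Rows 1 and 2 agree on Credits; apply Credits→Instr, Bldg and equate their Instr, Bldg entries.
Rows 1 and 3 agree on Credits; apply Credits→Instr, Bldg and equate their Instr, Bldg entries.
Rows 1 and 4 agree on Credits; apply Credits→Instr, Bldg and equate their Instr, Bldg entries.
Row 3 is now all distinguished symbols — the join is lossless.

Yes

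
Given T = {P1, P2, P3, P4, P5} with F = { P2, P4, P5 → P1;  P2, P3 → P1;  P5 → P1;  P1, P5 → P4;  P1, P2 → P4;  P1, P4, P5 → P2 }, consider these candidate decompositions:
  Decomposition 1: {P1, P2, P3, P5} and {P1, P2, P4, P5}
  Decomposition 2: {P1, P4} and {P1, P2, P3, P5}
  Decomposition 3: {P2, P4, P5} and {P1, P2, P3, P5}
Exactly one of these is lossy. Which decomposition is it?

Decomposition 1: common = {P1, P2, P5}, closure = {P1, P2, P4, P5} → lossless.
Decomposition 2: common = {P1}, closure = {P1} → lossy.
Decomposition 3: common = {P2, P5}, closure = {P1, P2, P4, P5} → lossless.

Decomposition 2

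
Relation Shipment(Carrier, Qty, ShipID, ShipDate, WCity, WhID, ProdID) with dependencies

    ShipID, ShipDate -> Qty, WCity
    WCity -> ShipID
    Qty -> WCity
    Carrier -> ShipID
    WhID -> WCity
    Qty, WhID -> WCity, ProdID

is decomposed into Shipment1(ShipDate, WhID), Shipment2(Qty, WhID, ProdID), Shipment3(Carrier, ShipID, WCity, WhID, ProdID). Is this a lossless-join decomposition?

Chase test. Columns are Carrier, Qty, ShipID, ShipDate, WCity, WhID, ProdID; row i has aⱼ where attribute j ∈ Shipmenti, else bᵢⱼ.
Initial tableau (one row per fragment):
  row 1: b11 b12 b13 a4 b15 a6 b17
  row 2: b21 a2 b23 b24 b25 a6 a7
  row 3: a1 b32 a3 b34 a5 a6 a7
Rows 1 and 2 agree on WhID; apply WhID→WCity and equate their WCity entries.
Rows 1 and 3 agree on WhID; apply WhID→WCity and equate their WCity entries.
Rows 1 and 2 agree on WCity; apply WCity→ShipID and equate their ShipID entries.
Rows 1 and 3 agree on WCity; apply WCity→ShipID and equate their ShipID entries.
No row becomes fully distinguished — the join is lossy.

No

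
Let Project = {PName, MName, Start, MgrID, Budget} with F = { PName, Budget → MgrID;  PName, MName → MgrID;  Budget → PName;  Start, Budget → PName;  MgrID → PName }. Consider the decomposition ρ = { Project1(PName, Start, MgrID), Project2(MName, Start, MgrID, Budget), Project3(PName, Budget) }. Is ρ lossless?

Yes

Chase test. Columns are PName, MName, Start, MgrID, Budget; row i has aⱼ where attribute j ∈ Projecti, else bᵢⱼ.
Initial tableau (one row per fragment):
  row 1: a1 b12 a3 a4 b15
  row 2: b21 a2 a3 a4 a5
  row 3: a1 b32 b33 b34 a5
Rows 2 and 3 agree on Budget; apply Budget→PName and equate their PName entries.
Rows 2 and 3 agree on PName, Budget; apply PName, Budget→MgrID and equate their MgrID entries.
Row 2 is now all distinguished symbols — the join is lossless.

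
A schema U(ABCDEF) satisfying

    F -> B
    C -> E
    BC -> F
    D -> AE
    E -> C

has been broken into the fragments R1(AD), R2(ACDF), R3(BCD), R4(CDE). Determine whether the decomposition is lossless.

Chase test. Columns are ABCDEF; row i has aⱼ where attribute j ∈ Ri, else bᵢⱼ.
Initial tableau (one row per fragment):
  row 1: a1 b12 b13 a4 b15 b16
  row 2: a1 b22 a3 a4 b25 a6
  row 3: b31 a2 a3 a4 b35 b36
  row 4: b41 b42 a3 a4 a5 b46
Rows 2 and 3 agree on C; apply C→E and equate their E entries.
Rows 2 and 4 agree on C; apply C→E and equate their E entries.
Rows 1 and 2 agree on D; apply D→AE and equate their AE entries.
Rows 1 and 3 agree on D; apply D→AE and equate their AE entries.
Rows 1 and 4 agree on D; apply D→AE and equate their AE entries.
Rows 1 and 2 agree on E; apply E→C and equate their C entries.
No row becomes fully distinguished — the join is lossy.

No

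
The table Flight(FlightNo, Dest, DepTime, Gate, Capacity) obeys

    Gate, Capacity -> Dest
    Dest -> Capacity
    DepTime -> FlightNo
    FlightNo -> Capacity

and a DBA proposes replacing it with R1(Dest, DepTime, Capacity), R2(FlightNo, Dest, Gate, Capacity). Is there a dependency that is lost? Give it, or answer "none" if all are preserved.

DepTime -> FlightNo

Check DepTime → FlightNo: no single fragment contains all of {FlightNo, DepTime}, and the restricted closure of {DepTime} across the fragments never reaches {FlightNo}.
Gate, Capacity → Dest is preserved.
Dest → Capacity is preserved.
FlightNo → Capacity is preserved.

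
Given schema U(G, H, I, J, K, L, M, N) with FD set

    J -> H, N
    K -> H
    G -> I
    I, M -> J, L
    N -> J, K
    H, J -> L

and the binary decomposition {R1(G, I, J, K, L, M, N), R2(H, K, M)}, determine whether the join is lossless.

Common attributes: R1 ∩ R2 = {K, M}.
Closure of {K, M}: K → H applies, adding H. So (K, M)⁺ = {H, K, M}.
This closure contains every attribute of R2, so R1 ∩ R2 → R2. The join is lossless.

Yes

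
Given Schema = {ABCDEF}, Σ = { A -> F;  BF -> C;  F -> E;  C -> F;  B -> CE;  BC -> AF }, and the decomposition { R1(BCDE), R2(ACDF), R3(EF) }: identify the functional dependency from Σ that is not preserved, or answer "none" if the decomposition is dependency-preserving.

BC -> AF

Check BC → AF: no single fragment contains all of {ABCF}, and the restricted closure of {BC} across the fragments never reaches {AF}.
A → F is preserved.
BF → C is preserved.
F → E is preserved.
C → F is preserved.
B → CE is preserved.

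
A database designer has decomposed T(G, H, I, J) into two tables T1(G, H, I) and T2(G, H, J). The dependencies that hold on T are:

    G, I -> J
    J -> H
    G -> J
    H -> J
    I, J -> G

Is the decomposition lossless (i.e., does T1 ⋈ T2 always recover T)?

Yes

Common attributes: T1 ∩ T2 = {G, H}.
Closure of {G, H}: G → J applies, adding J. So (G, H)⁺ = {G, H, J}.
This closure contains every attribute of T2, so T1 ∩ T2 → T2. The join is lossless.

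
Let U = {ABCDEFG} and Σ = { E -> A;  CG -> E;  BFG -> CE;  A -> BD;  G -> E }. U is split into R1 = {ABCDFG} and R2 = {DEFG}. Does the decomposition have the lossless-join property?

Common attributes: R1 ∩ R2 = {DFG}.
Closure of {DFG}: G → E applies, adding E; E → A applies, adding A; A → BD applies, adding B; BFG → CE applies, adding C. So (DFG)⁺ = {ABCDEFG}.
This closure contains every attribute of R1, so R1 ∩ R2 → R1. The join is lossless.

Yes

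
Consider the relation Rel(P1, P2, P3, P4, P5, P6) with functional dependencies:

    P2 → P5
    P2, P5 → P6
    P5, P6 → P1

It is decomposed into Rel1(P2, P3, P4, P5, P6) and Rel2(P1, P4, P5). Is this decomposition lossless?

Common attributes: Rel1 ∩ Rel2 = {P4, P5}.
No dependency enlarges {P4, P5}, so (P4, P5)⁺ = {P4, P5}.
The closure contains neither all of Rel1 = {P2, P3, P4, P5, P6} nor all of Rel2 = {P1, P4, P5}, so the common attributes are not a superkey of either fragment. The join is lossy.

No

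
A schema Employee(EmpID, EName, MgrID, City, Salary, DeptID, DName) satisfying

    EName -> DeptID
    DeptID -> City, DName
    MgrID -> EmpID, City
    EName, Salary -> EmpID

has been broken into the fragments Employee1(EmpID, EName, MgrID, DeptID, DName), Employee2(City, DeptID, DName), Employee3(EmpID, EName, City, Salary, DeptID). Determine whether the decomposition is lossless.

Chase test. Columns are EmpID, EName, MgrID, City, Salary, DeptID, DName; row i has aⱼ where attribute j ∈ Employeei, else bᵢⱼ.
Initial tableau (one row per fragment):
  row 1: a1 a2 a3 b14 b15 a6 a7
  row 2: b21 b22 b23 a4 b25 a6 a7
  row 3: a1 a2 b33 a4 a5 a6 b37
Rows 1 and 2 agree on DeptID; apply DeptID→City, DName and equate their City, DName entries.
Rows 1 and 3 agree on DeptID; apply DeptID→City, DName and equate their City, DName entries.
No row becomes fully distinguished — the join is lossy.

No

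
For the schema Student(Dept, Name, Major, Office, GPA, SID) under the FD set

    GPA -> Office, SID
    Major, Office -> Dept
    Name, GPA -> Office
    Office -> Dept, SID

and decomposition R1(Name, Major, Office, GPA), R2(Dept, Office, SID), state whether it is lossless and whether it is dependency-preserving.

lossless and dependency-preserving

Lossless test: (Office)⁺ = {Dept, Office, SID}, which contains all of one fragment — lossless.
Dependency preservation: GPA → Office, SID; Major, Office → Dept are not contained in any single fragment, but the restricted closure of each left-hand side across the fragments still reaches the right-hand side; the remaining FDs each lie inside some fragment. All dependencies are preserved.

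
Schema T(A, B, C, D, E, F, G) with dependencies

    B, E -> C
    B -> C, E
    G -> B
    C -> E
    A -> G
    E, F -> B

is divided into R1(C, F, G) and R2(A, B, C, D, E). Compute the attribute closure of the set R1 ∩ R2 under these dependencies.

R1 ∩ R2 = {C}.
C → E applies, adding E
Closure: {C, E}.

C, E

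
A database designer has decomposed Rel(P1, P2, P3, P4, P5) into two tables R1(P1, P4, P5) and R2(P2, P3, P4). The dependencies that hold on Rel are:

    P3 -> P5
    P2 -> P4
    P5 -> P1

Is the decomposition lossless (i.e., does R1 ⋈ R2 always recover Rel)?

Common attributes: R1 ∩ R2 = {P4}.
No dependency enlarges {P4}, so (P4)⁺ = {P4}.
The closure contains neither all of R1 = {P1, P4, P5} nor all of R2 = {P2, P3, P4}, so the common attributes are not a superkey of either fragment. The join is lossy.

No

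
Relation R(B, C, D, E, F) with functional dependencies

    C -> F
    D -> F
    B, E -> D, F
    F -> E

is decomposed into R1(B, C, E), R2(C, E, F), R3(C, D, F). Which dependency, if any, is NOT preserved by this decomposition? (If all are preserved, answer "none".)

B, E -> D, F

Check B, E → D, F: no single fragment contains all of {B, D, E, F}, and the restricted closure of {B, E} across the fragments never reaches {D, F}.
C → F is preserved.
D → F is preserved.
F → E is preserved.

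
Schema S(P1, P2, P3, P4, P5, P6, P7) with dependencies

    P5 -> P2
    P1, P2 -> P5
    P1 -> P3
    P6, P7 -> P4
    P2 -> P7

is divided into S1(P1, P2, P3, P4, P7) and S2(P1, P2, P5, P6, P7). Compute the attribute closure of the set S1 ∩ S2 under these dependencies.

P1, P2, P3, P5, P7

S1 ∩ S2 = {P1, P2, P7}.
P1, P2 → P5 applies, adding P5
P1 → P3 applies, adding P3
Closure: {P1, P2, P3, P5, P7}.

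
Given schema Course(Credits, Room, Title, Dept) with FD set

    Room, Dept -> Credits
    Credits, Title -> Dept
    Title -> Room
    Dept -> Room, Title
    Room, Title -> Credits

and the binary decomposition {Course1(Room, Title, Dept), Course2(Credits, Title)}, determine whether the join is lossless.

Yes

Common attributes: Course1 ∩ Course2 = {Title}.
Closure of {Title}: Title → Room applies, adding Room; Room, Title → Credits applies, adding Credits; Credits, Title → Dept applies, adding Dept. So (Title)⁺ = {Credits, Room, Title, Dept}.
This closure contains every attribute of Course1, so Course1 ∩ Course2 → Course1. The join is lossless.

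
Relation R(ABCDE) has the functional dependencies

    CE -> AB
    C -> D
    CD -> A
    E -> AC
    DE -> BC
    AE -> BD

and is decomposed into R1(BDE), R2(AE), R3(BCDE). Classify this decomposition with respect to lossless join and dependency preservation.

Lossless test (chase): Rows 1 and 2 agree on E; apply E→AC and equate their AC entries. Rows 1 and 3 agree on E; apply E→AC and equate their AC entries. Rows 1 and 2 agree on AE; apply AE→BD and equate their BD entries. Row 1 is now all distinguished symbols — the join is lossless.
Dependency preservation: the restricted closure of {CD} across the fragments never reaches {A}, so CD → A cannot be enforced without a join — not preserved.

lossless but not dependency-preserving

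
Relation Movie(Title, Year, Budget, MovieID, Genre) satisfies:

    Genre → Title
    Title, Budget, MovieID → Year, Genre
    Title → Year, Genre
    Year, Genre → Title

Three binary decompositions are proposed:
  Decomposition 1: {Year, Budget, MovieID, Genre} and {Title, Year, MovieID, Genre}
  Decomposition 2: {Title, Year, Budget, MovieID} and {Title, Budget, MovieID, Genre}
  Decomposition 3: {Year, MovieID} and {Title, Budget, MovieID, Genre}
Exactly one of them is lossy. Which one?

Decomposition 1: common = {Year, MovieID, Genre}, closure = {Title, Year, MovieID, Genre} → lossless.
Decomposition 2: common = {Title, Budget, MovieID}, closure = {Title, Year, Budget, MovieID, Genre} → lossless.
Decomposition 3: common = {MovieID}, closure = {MovieID} → lossy.

Decomposition 3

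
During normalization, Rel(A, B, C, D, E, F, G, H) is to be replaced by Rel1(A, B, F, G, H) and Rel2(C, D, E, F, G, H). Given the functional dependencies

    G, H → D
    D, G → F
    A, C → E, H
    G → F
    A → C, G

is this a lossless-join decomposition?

No

Common attributes: Rel1 ∩ Rel2 = {F, G, H}.
Closure of {F, G, H}: G, H → D applies, adding D. So (F, G, H)⁺ = {D, F, G, H}.
The closure contains neither all of Rel1 = {A, B, F, G, H} nor all of Rel2 = {C, D, E, F, G, H}, so the common attributes are not a superkey of either fragment. The join is lossy.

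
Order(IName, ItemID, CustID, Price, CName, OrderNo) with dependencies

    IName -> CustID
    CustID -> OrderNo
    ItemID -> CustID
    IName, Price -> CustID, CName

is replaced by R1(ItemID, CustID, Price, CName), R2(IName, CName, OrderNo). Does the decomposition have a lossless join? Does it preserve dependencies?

Lossless test: (CName)⁺ = {CName}, which is a superkey of neither fragment — lossy.
Dependency preservation: the restricted closure of {IName} across the fragments never reaches {CustID}, so IName → CustID cannot be enforced without a join — not preserved.

lossy and not dependency-preserving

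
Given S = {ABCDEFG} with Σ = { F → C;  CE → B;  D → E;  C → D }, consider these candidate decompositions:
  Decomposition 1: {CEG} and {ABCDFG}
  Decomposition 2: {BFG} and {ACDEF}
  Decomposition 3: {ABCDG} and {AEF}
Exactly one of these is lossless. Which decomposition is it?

Decomposition 1

Decomposition 1: common = {CG}, closure = {BCDEG} → lossless.
Decomposition 2: common = {F}, closure = {BCDEF} → lossy.
Decomposition 3: common = {A}, closure = {A} → lossy.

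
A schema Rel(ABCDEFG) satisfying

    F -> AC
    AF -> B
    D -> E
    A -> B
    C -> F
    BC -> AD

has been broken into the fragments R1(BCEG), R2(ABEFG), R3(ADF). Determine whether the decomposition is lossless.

Chase test. Columns are ABCDEFG; row i has aⱼ where attribute j ∈ Ri, else bᵢⱼ.
Initial tableau (one row per fragment):
  row 1: b11 a2 a3 b14 a5 b16 a7
  row 2: a1 a2 b23 b24 a5 a6 a7
  row 3: a1 b32 b33 a4 b35 a6 b37
Rows 2 and 3 agree on F; apply F→AC and equate their AC entries.
Rows 2 and 3 agree on AF; apply AF→B and equate their B entries.
Rows 2 and 3 agree on BC; apply BC→AD and equate their AD entries.
Rows 2 and 3 agree on D; apply D→E and equate their E entries.
No row becomes fully distinguished — the join is lossy.

No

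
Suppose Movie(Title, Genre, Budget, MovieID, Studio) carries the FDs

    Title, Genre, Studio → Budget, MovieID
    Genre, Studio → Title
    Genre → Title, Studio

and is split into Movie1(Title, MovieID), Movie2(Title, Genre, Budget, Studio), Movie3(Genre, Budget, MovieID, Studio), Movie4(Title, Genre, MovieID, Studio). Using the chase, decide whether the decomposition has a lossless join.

Chase test. Columns are Title, Genre, Budget, MovieID, Studio; row i has aⱼ where attribute j ∈ Moviei, else bᵢⱼ.
Initial tableau (one row per fragment):
  row 1: a1 b12 b13 a4 b15
  row 2: a1 a2 a3 b24 a5
  row 3: b31 a2 a3 a4 a5
  row 4: a1 a2 b43 a4 a5
Rows 2 and 4 agree on Title, Genre, Studio; apply Title, Genre, Studio→Budget, MovieID and equate their Budget, MovieID entries.
Rows 2 and 3 agree on Genre, Studio; apply Genre, Studio→Title and equate their Title entries.
Row 2 is now all distinguished symbols — the join is lossless.

Yes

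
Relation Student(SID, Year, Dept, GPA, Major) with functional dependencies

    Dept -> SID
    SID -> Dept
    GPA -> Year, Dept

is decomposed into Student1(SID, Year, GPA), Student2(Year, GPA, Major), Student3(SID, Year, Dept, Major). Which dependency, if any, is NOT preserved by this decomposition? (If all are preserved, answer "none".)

none

Dept → SID lies within Student3.
SID → Dept lies within Student3.
GPA → Year, Dept: restricted closure across fragments reaches Year, Dept.
Every dependency is enforceable on the fragments, so the decomposition is dependency-preserving.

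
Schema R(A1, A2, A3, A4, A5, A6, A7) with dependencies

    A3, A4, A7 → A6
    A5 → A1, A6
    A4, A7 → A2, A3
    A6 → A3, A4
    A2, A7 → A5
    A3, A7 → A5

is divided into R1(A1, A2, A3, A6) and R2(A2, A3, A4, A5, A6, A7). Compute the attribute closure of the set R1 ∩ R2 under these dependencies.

A2, A3, A4, A6

R1 ∩ R2 = {A2, A3, A6}.
A6 → A3, A4 applies, adding A4
Closure: {A2, A3, A4, A6}.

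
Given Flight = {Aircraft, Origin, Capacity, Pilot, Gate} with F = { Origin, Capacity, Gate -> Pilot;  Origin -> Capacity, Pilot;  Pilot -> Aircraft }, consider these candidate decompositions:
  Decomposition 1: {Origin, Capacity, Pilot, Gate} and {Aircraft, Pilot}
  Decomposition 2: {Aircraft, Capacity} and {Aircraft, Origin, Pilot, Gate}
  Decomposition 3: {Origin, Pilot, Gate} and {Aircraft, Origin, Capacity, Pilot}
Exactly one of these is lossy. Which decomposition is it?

Decomposition 1: common = {Pilot}, closure = {Aircraft, Pilot} → lossless.
Decomposition 2: common = {Aircraft}, closure = {Aircraft} → lossy.
Decomposition 3: common = {Origin, Pilot}, closure = {Aircraft, Origin, Capacity, Pilot} → lossless.

Decomposition 2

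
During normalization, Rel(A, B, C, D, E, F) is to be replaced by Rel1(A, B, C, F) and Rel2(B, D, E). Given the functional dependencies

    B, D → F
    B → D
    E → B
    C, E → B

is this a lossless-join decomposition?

No

Common attributes: Rel1 ∩ Rel2 = {B}.
Closure of {B}: B → D applies, adding D; B, D → F applies, adding F. So (B)⁺ = {B, D, F}.
The closure contains neither all of Rel1 = {A, B, C, F} nor all of Rel2 = {B, D, E}, so the common attributes are not a superkey of either fragment. The join is lossy.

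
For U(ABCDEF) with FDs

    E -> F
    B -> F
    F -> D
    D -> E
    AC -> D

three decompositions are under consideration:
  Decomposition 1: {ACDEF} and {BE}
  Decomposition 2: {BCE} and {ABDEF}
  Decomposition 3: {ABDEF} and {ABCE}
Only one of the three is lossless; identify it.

Decomposition 3

Decomposition 1: common = {E}, closure = {DEF} → lossy.
Decomposition 2: common = {BE}, closure = {BDEF} → lossy.
Decomposition 3: common = {ABE}, closure = {ABDEF} → lossless.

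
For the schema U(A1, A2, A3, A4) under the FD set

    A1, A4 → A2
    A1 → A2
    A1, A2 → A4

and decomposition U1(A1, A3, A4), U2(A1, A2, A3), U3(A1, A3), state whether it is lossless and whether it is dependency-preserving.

lossless and dependency-preserving

Lossless test (chase): Rows 1 and 2 agree on A1; apply A1→A2 and equate their A2 entries. Rows 1 and 3 agree on A1; apply A1→A2 and equate their A2 entries. Rows 1 and 2 agree on A1, A2; apply A1, A2→A4 and equate their A4 entries. Rows 1 and 3 agree on A1, A2; apply A1, A2→A4 and equate their A4 entries. Row 1 is now all distinguished symbols — the join is lossless.
Dependency preservation: A1, A4 → A2; A1, A2 → A4 are not contained in any single fragment, but the restricted closure of each left-hand side across the fragments still reaches the right-hand side; the remaining FDs each lie inside some fragment. All dependencies are preserved.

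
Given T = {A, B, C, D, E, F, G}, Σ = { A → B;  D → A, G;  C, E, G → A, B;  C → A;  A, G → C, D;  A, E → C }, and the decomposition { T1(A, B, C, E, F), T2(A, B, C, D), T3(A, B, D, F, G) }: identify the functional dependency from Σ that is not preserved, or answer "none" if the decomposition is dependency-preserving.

A → B lies within T1.
D → A, G lies within T3.
C, E, G → A, B: restricted closure across fragments reaches A, B.
C → A lies within T1.
A, G → C, D: restricted closure across fragments reaches C, D.
A, E → C lies within T1.
Every dependency is enforceable on the fragments, so the decomposition is dependency-preserving.

none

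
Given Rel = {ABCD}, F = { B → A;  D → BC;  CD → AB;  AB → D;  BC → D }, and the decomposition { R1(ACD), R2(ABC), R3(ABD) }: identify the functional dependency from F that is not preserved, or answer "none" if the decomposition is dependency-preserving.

none

B → A lies within R2.
D → BC: restricted closure across fragments reaches BC.
CD → AB: restricted closure across fragments reaches AB.
AB → D lies within R3.
BC → D: restricted closure across fragments reaches D.
Every dependency is enforceable on the fragments, so the decomposition is dependency-preserving.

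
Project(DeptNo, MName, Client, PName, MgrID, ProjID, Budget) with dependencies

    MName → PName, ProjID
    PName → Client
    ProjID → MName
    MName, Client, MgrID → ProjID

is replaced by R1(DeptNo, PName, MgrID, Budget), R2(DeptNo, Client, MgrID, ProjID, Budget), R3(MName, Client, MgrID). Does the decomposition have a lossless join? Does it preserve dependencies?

lossy and not dependency-preserving

Lossless test (chase): applying each FD to every pair of rows produces no changes in the tableau, so no row becomes fully distinguished — the join is lossy.
Dependency preservation: the restricted closure of {MName} across the fragments never reaches {PName, ProjID}, so MName → PName, ProjID cannot be enforced without a join — not preserved.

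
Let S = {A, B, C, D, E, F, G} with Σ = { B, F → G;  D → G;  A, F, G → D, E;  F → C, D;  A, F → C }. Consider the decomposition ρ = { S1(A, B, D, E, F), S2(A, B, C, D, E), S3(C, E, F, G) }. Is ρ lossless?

Yes

Chase test. Columns are A, B, C, D, E, F, G; row i has aⱼ where attribute j ∈ Si, else bᵢⱼ.
Initial tableau (one row per fragment):
  row 1: a1 a2 b13 a4 a5 a6 b17
  row 2: a1 a2 a3 a4 a5 b26 b27
  row 3: b31 b32 a3 b34 a5 a6 a7
Rows 1 and 2 agree on D; apply D→G and equate their G entries.
Rows 1 and 3 agree on F; apply F→C, D and equate their C, D entries.
Rows 1 and 3 agree on D; apply D→G and equate their G entries.
Row 1 is now all distinguished symbols — the join is lossless.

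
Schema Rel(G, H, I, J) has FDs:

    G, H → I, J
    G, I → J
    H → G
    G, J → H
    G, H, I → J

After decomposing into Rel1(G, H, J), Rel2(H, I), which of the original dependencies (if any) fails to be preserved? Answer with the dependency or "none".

Check G, I → J: no single fragment contains all of {G, I, J}, and the restricted closure of {G, I} across the fragments never reaches {J}.
G, H → I, J is preserved.
H → G is preserved.
G, J → H is preserved.
G, H, I → J is preserved.

G, I → J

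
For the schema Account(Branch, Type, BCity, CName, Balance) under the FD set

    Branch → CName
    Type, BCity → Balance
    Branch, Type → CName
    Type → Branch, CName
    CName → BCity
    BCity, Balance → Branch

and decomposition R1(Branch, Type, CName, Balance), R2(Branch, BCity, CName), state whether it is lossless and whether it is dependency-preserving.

lossless but not dependency-preserving

Lossless test: (Branch, CName)⁺ = {Branch, BCity, CName}, which contains all of one fragment — lossless.
Dependency preservation: the restricted closure of {BCity, Balance} across the fragments never reaches {Branch}, so BCity, Balance → Branch cannot be enforced without a join — not preserved.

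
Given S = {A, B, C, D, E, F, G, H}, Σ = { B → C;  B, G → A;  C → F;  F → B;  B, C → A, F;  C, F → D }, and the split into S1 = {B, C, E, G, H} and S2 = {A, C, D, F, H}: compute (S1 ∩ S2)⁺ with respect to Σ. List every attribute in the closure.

A, B, C, D, F, H

S1 ∩ S2 = {C, H}.
C → F applies, adding F
F → B applies, adding B
B, C → A, F applies, adding A
C, F → D applies, adding D
Closure: {A, B, C, D, F, H}.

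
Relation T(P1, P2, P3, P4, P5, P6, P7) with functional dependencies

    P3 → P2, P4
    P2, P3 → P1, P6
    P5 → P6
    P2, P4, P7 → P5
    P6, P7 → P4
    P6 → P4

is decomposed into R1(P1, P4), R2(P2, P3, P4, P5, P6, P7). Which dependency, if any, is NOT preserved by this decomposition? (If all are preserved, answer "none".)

P2, P3 → P1, P6

Check P2, P3 → P1, P6: no single fragment contains all of {P1, P2, P3, P6}, and the restricted closure of {P2, P3} across the fragments never reaches {P1, P6}.
P3 → P2, P4 is preserved.
P5 → P6 is preserved.
P2, P4, P7 → P5 is preserved.
P6, P7 → P4 is preserved.
P6 → P4 is preserved.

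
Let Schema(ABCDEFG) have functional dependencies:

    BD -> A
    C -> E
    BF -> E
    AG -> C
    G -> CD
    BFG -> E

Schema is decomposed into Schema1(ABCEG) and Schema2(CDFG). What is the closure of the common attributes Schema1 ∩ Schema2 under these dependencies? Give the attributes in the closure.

Schema1 ∩ Schema2 = {CG}.
C → E applies, adding E
G → CD applies, adding D
Closure: {CDEG}.

CDEG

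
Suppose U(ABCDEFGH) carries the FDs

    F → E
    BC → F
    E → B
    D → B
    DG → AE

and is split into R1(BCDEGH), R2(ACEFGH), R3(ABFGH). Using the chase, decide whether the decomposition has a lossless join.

Chase test. Columns are ABCDEFGH; row i has aⱼ where attribute j ∈ Ri, else bᵢⱼ.
Initial tableau (one row per fragment):
  row 1: b11 a2 a3 a4 a5 b16 a7 a8
  row 2: a1 b22 a3 b24 a5 a6 a7 a8
  row 3: a1 a2 b33 b34 b35 a6 a7 a8
Rows 2 and 3 agree on F; apply F→E and equate their E entries.
Rows 1 and 2 agree on E; apply E→B and equate their B entries.
Rows 1 and 2 agree on BC; apply BC→F and equate their F entries.
No row becomes fully distinguished — the join is lossy.

No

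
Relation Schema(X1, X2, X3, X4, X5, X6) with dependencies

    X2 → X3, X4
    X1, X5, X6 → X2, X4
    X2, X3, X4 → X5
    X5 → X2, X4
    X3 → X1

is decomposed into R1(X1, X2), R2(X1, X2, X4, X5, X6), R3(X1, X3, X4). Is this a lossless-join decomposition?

No

Chase test. Columns are X1, X2, X3, X4, X5, X6; row i has aⱼ where attribute j ∈ Ri, else bᵢⱼ.
Initial tableau (one row per fragment):
  row 1: a1 a2 b13 b14 b15 b16
  row 2: a1 a2 b23 a4 a5 a6
  row 3: a1 b32 a3 a4 b35 b36
Rows 1 and 2 agree on X2; apply X2→X3, X4 and equate their X3, X4 entries.
Rows 1 and 2 agree on X2, X3, X4; apply X2, X3, X4→X5 and equate their X5 entries.
No row becomes fully distinguished — the join is lossy.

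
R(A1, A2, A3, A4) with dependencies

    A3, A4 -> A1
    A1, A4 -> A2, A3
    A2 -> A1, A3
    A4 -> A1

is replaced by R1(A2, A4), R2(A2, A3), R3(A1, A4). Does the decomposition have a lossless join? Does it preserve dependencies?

Lossless test (chase): Rows 1 and 2 agree on A2; apply A2→A1, A3 and equate their A1, A3 entries. Rows 1 and 3 agree on A4; apply A4→A1 and equate their A1 entries. Rows 1 and 3 agree on A1, A4; apply A1, A4→A2, A3 and equate their A2, A3 entries. Row 1 is now all distinguished symbols — the join is lossless.
Dependency preservation: the restricted closure of {A2} across the fragments never reaches {A1, A3}, so A2 → A1, A3 cannot be enforced without a join — not preserved.

lossless but not dependency-preserving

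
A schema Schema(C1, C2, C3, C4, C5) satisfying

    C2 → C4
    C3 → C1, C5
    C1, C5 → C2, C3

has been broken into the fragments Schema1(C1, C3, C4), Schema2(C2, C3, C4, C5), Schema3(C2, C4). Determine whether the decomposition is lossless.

Yes

Chase test. Columns are C1, C2, C3, C4, C5; row i has aⱼ where attribute j ∈ Schemai, else bᵢⱼ.
Initial tableau (one row per fragment):
  row 1: a1 b12 a3 a4 b15
  row 2: b21 a2 a3 a4 a5
  row 3: b31 a2 b33 a4 b35
Rows 1 and 2 agree on C3; apply C3→C1, C5 and equate their C1, C5 entries.
Rows 1 and 2 agree on C1, C5; apply C1, C5→C2, C3 and equate their C2, C3 entries.
Row 1 is now all distinguished symbols — the join is lossless.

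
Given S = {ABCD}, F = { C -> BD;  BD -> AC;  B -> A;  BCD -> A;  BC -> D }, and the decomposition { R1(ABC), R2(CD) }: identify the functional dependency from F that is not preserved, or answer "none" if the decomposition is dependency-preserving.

Check BD → AC: no single fragment contains all of {ABCD}, and the restricted closure of {BD} across the fragments never reaches {AC}.
C → BD is preserved.
B → A is preserved.
BCD → A is preserved.
BC → D is preserved.

BD -> AC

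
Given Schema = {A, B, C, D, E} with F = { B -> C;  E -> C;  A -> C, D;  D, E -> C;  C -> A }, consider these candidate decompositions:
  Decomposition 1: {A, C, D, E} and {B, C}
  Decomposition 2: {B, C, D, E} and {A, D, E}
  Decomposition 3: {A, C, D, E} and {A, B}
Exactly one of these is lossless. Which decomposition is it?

Decomposition 1: common = {C}, closure = {A, C, D} → lossy.
Decomposition 2: common = {D, E}, closure = {A, C, D, E} → lossless.
Decomposition 3: common = {A}, closure = {A, C, D} → lossy.

Decomposition 2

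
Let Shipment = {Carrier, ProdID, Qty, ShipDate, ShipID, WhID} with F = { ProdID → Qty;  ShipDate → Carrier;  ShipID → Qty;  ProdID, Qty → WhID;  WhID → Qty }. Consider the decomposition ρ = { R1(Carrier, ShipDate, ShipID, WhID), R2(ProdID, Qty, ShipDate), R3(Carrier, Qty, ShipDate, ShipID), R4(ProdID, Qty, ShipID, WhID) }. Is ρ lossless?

Chase test. Columns are Carrier, ProdID, Qty, ShipDate, ShipID, WhID; row i has aⱼ where attribute j ∈ Ri, else bᵢⱼ.
Initial tableau (one row per fragment):
  row 1: a1 b12 b13 a4 a5 a6
  row 2: b21 a2 a3 a4 b25 b26
  row 3: a1 b32 a3 a4 a5 b36
  row 4: b41 a2 a3 b44 a5 a6
Rows 1 and 2 agree on ShipDate; apply ShipDate→Carrier and equate their Carrier entries.
Rows 1 and 3 agree on ShipID; apply ShipID→Qty and equate their Qty entries.
Rows 2 and 4 agree on ProdID, Qty; apply ProdID, Qty→WhID and equate their WhID entries.
No row becomes fully distinguished — the join is lossy.

No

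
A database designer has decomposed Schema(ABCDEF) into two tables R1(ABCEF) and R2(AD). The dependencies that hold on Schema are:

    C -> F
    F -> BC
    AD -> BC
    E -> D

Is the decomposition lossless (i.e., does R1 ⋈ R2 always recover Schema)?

No

Common attributes: R1 ∩ R2 = {A}.
No dependency enlarges {A}, so (A)⁺ = {A}.
The closure contains neither all of R1 = {ABCEF} nor all of R2 = {AD}, so the common attributes are not a superkey of either fragment. The join is lossy.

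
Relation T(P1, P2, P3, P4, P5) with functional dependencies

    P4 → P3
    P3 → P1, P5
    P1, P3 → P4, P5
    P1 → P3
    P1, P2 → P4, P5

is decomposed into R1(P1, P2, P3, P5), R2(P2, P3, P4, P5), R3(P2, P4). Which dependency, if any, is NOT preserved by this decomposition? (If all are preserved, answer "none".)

none

P4 → P3 lies within R2.
P3 → P1, P5 lies within R1.
P1, P3 → P4, P5: restricted closure across fragments reaches P4, P5.
P1 → P3 lies within R1.
P1, P2 → P4, P5: restricted closure across fragments reaches P4, P5.
Every dependency is enforceable on the fragments, so the decomposition is dependency-preserving.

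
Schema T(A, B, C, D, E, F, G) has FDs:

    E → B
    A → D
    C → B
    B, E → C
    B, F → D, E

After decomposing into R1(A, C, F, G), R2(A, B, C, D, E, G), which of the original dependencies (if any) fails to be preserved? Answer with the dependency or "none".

Check B, F → D, E: no single fragment contains all of {B, D, E, F}, and the restricted closure of {B, F} across the fragments never reaches {D, E}.
E → B is preserved.
A → D is preserved.
C → B is preserved.
B, E → C is preserved.

B, F → D, E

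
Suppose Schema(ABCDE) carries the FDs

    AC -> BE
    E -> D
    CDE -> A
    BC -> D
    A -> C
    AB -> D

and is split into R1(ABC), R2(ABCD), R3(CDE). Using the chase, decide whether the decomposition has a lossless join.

Chase test. Columns are ABCDE; row i has aⱼ where attribute j ∈ Ri, else bᵢⱼ.
Initial tableau (one row per fragment):
  row 1: a1 a2 a3 b14 b15
  row 2: a1 a2 a3 a4 b25
  row 3: b31 b32 a3 a4 a5
Rows 1 and 2 agree on AC; apply AC→BE and equate their BE entries.
Rows 1 and 2 agree on E; apply E→D and equate their D entries.
No row becomes fully distinguished — the join is lossy.

No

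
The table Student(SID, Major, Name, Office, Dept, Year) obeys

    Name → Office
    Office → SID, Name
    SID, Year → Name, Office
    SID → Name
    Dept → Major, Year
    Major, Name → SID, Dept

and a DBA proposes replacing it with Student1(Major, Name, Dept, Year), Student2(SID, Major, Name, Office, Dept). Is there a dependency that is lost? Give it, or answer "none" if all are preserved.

none

Name → Office lies within Student2.
Office → SID, Name lies within Student2.
SID, Year → Name, Office: restricted closure across fragments reaches Name, Office.
SID → Name lies within Student2.
Dept → Major, Year lies within Student1.
Major, Name → SID, Dept lies within Student2.
Every dependency is enforceable on the fragments, so the decomposition is dependency-preserving.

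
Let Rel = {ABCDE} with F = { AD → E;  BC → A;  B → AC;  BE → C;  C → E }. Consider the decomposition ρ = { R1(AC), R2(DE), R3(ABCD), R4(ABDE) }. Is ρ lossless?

Chase test. Columns are ABCDE; row i has aⱼ where attribute j ∈ Ri, else bᵢⱼ.
Initial tableau (one row per fragment):
  row 1: a1 b12 a3 b14 b15
  row 2: b21 b22 b23 a4 a5
  row 3: a1 a2 a3 a4 b35
  row 4: a1 a2 b43 a4 a5
Rows 3 and 4 agree on AD; apply AD→E and equate their E entries.
Rows 3 and 4 agree on B; apply B→AC and equate their AC entries.
Rows 1 and 3 agree on C; apply C→E and equate their E entries.
Row 3 is now all distinguished symbols — the join is lossless.

Yes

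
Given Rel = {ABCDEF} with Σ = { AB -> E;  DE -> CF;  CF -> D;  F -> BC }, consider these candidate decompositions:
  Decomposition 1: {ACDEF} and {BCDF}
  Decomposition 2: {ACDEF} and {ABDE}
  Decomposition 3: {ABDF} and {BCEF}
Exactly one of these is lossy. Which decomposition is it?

Decomposition 1: common = {CDF}, closure = {BCDF} → lossless.
Decomposition 2: common = {ADE}, closure = {ABCDEF} → lossless.
Decomposition 3: common = {BF}, closure = {BCDF} → lossy.

Decomposition 3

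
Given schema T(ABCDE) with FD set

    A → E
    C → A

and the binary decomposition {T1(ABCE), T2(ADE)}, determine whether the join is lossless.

No

Common attributes: T1 ∩ T2 = {AE}.
No dependency enlarges {AE}, so (AE)⁺ = {AE}.
The closure contains neither all of T1 = {ABCE} nor all of T2 = {ADE}, so the common attributes are not a superkey of either fragment. The join is lossy.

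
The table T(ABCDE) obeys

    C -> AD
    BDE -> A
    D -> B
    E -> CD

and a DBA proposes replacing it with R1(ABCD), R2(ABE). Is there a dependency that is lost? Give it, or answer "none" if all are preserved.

E -> CD

Check E → CD: no single fragment contains all of {CDE}, and the restricted closure of {E} across the fragments never reaches {CD}.
C → AD is preserved.
BDE → A is preserved.
D → B is preserved.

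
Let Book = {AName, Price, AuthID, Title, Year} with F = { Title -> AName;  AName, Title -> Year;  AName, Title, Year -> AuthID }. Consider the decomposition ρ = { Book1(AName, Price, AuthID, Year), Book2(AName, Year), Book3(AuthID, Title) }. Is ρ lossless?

Chase test. Columns are AName, Price, AuthID, Title, Year; row i has aⱼ where attribute j ∈ Booki, else bᵢⱼ.
Initial tableau (one row per fragment):
  row 1: a1 a2 a3 b14 a5
  row 2: a1 b22 b23 b24 a5
  row 3: b31 b32 a3 a4 b35
No row becomes fully distinguished — the join is lossy.

No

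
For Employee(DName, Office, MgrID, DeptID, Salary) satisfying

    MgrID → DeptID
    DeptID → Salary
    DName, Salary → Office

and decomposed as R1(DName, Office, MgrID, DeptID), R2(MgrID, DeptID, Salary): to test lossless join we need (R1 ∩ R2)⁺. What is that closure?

R1 ∩ R2 = {MgrID, DeptID}.
DeptID → Salary applies, adding Salary
Closure: {MgrID, DeptID, Salary}.

MgrID, DeptID, Salary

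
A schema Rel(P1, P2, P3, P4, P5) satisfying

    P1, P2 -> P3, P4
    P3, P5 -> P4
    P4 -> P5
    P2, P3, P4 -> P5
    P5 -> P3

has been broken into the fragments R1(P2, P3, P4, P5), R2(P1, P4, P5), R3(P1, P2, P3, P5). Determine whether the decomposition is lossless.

Yes

Chase test. Columns are P1, P2, P3, P4, P5; row i has aⱼ where attribute j ∈ Ri, else bᵢⱼ.
Initial tableau (one row per fragment):
  row 1: b11 a2 a3 a4 a5
  row 2: a1 b22 b23 a4 a5
  row 3: a1 a2 a3 b34 a5
Rows 1 and 3 agree on P3, P5; apply P3, P5→P4 and equate their P4 entries.
Rows 1 and 2 agree on P5; apply P5→P3 and equate their P3 entries.
Row 3 is now all distinguished symbols — the join is lossless.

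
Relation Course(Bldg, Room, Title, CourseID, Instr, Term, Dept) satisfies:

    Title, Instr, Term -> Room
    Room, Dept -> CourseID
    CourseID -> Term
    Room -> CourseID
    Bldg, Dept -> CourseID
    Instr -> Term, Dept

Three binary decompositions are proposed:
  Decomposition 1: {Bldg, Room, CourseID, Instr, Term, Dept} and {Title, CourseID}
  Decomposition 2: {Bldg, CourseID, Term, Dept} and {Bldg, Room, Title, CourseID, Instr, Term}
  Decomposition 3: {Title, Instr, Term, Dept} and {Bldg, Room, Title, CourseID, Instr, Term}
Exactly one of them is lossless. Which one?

Decomposition 3

Decomposition 1: common = {CourseID}, closure = {CourseID, Term} → lossy.
Decomposition 2: common = {Bldg, CourseID, Term}, closure = {Bldg, CourseID, Term} → lossy.
Decomposition 3: common = {Title, Instr, Term}, closure = {Room, Title, CourseID, Instr, Term, Dept} → lossless.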